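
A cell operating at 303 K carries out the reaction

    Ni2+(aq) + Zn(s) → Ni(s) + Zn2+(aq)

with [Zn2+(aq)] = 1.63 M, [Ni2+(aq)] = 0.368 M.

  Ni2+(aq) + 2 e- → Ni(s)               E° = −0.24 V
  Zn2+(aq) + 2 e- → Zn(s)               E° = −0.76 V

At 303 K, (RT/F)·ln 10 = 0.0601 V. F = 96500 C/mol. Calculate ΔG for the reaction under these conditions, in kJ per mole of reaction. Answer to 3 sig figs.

−96.6 kJ/mol

With Ni²⁺/Ni reduced at the cathode, E°cell = −0.24 − (−0.76) = +0.52 V and n = 2.
Here Q = [Zn2+(aq)] / [Ni2+(aq)] = 4.43 (log Q = 0.646), giving E = +0.52 − (0.0601/2)·(0.646) = +0.5006 V.
Finally ΔG = −nFE = −(2)(96500 C/mol)(+0.5006 V) = −96.6 kJ/mol.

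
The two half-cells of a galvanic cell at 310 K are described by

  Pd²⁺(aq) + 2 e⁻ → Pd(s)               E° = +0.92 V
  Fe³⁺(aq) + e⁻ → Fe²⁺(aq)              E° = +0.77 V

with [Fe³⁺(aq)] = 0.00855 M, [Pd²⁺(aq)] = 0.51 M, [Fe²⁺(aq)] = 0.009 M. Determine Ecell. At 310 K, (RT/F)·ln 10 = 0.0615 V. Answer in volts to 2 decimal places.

+0.14 V

Pd²⁺/Pd is reduced (cathode, E° = +0.92 V) and Fe³⁺/Fe²⁺ is oxidized (anode).
E°cell = E°cat − E°an = +0.92 − (+0.77) = +0.15 V; n = 2.
For the overall reaction Pd²⁺(aq) + 2 Fe²⁺(aq) → Pd(s) + 2 Fe³⁺(aq), Q = [Fe³⁺(aq)]^2 / ([Pd²⁺(aq)]·[Fe²⁺(aq)]^2) = 1.77, giving log Q = 0.248.
By the Nernst equation, E = +0.15 − (0.0615/2)·(0.248) = +0.14 V.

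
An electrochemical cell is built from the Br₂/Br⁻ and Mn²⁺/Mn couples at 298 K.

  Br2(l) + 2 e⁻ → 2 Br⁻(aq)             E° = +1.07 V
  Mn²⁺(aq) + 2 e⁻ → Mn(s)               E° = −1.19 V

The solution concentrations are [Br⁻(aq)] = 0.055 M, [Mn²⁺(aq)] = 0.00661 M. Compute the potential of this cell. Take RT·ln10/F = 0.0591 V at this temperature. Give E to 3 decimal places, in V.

+2.399 V

Since E°(Br₂/Br⁻) > E°(Mn²⁺/Mn), Br₂/Br⁻ serves as the cathode.
E°cell = +1.07 − (−1.19) = +2.26 V, with n = 2 electrons transferred.
Balancing gives Br2(l) + Mn(s) → 2 Br⁻(aq) + Mn²⁺(aq); hence Q = [Br⁻(aq)]^2·[Mn²⁺(aq)] = 2×10^−5 (log Q = −4.699).
By the Nernst equation, E = +2.26 − (0.0591/2)·(−4.699) = +2.399 V.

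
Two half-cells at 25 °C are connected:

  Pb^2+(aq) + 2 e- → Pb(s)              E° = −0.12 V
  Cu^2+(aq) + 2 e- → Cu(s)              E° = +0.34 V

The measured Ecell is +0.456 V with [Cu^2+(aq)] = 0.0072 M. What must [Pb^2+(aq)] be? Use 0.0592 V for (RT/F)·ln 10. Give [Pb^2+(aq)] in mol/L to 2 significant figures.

0.0098 M

With Cu²⁺/Cu at the cathode and Pb²⁺/Pb at the anode, E°cell = +0.34 − (−0.12) = +0.46 V (n = 2).
Since E = E° − (0.0592/n)·log Q, log Q = n(E° − E)/0.0592 = 0.135.
For Cu^2+(aq) + Pb(s) → Cu(s) + Pb^2+(aq), the reaction quotient is Q = [Pb^2+(aq)] / [Cu^2+(aq)].
Substituting the known concentrations and solving, log [Pb^2+(aq)] = −2.008 and [Pb^2+(aq)] = 0.0098 M.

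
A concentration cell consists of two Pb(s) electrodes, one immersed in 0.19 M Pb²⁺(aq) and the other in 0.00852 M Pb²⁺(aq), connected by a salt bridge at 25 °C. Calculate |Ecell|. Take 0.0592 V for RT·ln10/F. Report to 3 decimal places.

For a concentration cell E°cell = 0, since both electrodes use the same couple.
The compartment with the higher Pb²⁺(aq) concentration (0.19 M) acts as the cathode; ions are reduced there and produced at the dilute (0.00852 M) anode.
With n = 2, Ecell = −(0.0592/2)·log([dilute]/[conc]) = −(0.0592/2)·log(0.00852/0.19) = +0.040 V.

0.040 V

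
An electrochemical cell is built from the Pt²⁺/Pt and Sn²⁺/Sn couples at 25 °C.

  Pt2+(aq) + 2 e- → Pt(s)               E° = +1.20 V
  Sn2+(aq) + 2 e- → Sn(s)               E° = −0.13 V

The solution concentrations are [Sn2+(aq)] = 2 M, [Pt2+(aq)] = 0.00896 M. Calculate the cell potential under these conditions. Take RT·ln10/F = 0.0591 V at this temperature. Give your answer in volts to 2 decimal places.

Since E°(Pt²⁺/Pt) > E°(Sn²⁺/Sn), Pt²⁺/Pt serves as the cathode.
E°cell = +1.20 − (−0.13) = +1.33 V, with n = 2 electrons transferred.
The balanced reaction is Pt2+(aq) + Sn(s) → Pt(s) + Sn2+(aq), so Q = [Sn2+(aq)] / [Pt2+(aq)] = 223 and log Q = 2.349.
Applying E = E° − (RT ln10/nF)·log Q gives +1.33 − (0.0591/2)(2.349) = +1.26 V.

+1.26 V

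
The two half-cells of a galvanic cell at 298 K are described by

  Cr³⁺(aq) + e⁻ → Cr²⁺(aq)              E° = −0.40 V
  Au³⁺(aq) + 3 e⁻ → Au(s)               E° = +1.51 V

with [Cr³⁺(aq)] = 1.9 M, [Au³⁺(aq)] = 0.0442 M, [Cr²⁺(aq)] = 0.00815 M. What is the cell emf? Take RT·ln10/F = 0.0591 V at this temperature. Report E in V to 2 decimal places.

Since E°(Au³⁺/Au) > E°(Cr³⁺/Cr²⁺), Au³⁺/Au serves as the cathode.
E°cell = E°cat − E°an = +1.51 − (−0.40) = +1.91 V; n = 3.
The balanced reaction is Au³⁺(aq) + 3 Cr²⁺(aq) → Au(s) + 3 Cr³⁺(aq), so Q = [Cr³⁺(aq)]^3 / ([Au³⁺(aq)]·[Cr²⁺(aq)]^3) = 2.87×10^8 and log Q = 8.457.
By the Nernst equation, E = +1.91 − (0.0591/3)·(8.457) = +1.74 V.

+1.74 V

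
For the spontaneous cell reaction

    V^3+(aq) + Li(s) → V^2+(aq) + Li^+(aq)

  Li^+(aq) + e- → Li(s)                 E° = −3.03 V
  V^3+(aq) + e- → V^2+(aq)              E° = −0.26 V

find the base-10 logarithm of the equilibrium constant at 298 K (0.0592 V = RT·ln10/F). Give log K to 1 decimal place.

log K = 46.8

The V³⁺/V²⁺ couple is reduced (cathode); E°cell = −0.26 − (−3.03) = +2.77 V with n = 1.
At equilibrium E = 0, so log K = nE°cell / 0.0592 = (1)(+2.77) / 0.0592 = 46.8.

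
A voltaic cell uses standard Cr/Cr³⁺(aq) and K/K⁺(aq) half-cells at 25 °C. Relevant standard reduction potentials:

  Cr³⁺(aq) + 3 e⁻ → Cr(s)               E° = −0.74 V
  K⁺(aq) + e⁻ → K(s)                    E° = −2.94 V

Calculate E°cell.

The Cr³⁺/Cr couple has the higher E°, so Cr ion is reduced (cathode) and K is oxidized (anode).
E°cell = E°(cathode) − E°(anode) = −0.74 − (−2.94) = +2.20 V.

+2.20 V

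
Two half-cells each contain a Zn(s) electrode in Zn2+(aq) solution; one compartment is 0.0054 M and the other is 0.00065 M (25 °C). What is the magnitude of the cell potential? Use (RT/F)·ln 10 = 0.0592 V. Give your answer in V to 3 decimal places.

For a concentration cell E°cell = 0, since both electrodes use the same couple.
The compartment with the higher Zn2+(aq) concentration (0.0054 M) acts as the cathode; ions are reduced there and produced at the dilute (0.00065 M) anode.
With n = 2, Ecell = −(0.0592/2)·log([dilute]/[conc]) = −(0.0592/2)·log(0.00065/0.0054) = +0.027 V.

0.027 V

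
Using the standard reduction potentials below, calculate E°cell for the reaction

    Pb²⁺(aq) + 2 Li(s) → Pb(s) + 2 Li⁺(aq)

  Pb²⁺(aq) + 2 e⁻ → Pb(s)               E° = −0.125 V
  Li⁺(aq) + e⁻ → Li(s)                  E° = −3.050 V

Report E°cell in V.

+2.925 V

Pb²⁺(aq) gains electrons, so the Pb²⁺/Pb couple is the cathode; the Li⁺/Li couple is the anode.
E°cell = E°(cathode) − E°(anode) = −0.125 − (−3.050) = +2.925 V.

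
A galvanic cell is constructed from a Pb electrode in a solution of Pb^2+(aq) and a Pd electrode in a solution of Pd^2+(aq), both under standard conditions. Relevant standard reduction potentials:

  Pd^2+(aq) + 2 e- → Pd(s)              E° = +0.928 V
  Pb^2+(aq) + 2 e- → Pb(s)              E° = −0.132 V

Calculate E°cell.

+1.060 V

The Pd²⁺/Pd couple has the higher E°, so Pd ion is reduced (cathode) and Pb is oxidized (anode).
E°cell = E°(cathode) − E°(anode) = +0.928 − (−0.132) = +1.060 V.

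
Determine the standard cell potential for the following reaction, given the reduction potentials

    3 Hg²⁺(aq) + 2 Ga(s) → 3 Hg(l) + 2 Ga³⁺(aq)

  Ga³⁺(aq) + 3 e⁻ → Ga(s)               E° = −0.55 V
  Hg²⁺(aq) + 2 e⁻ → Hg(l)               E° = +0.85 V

In the reaction as written, Hg²⁺(aq) is reduced (cathode) and Ga³⁺(aq) is produced by oxidation at the anode.
E°cell = E°(cathode) − E°(anode) = +0.85 − (−0.55) = +1.40 V.

+1.40 V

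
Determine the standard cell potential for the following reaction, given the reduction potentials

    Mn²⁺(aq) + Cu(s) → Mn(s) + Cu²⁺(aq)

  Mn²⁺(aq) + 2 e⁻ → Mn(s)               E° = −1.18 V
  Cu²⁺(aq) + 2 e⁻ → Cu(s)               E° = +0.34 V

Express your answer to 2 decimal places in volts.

In the reaction as written, Mn²⁺(aq) is reduced (cathode) and Cu²⁺(aq) is produced by oxidation at the anode.
E°cell = E°(cathode) − E°(anode) = −1.18 − (+0.34) = −1.52 V.

−1.52 V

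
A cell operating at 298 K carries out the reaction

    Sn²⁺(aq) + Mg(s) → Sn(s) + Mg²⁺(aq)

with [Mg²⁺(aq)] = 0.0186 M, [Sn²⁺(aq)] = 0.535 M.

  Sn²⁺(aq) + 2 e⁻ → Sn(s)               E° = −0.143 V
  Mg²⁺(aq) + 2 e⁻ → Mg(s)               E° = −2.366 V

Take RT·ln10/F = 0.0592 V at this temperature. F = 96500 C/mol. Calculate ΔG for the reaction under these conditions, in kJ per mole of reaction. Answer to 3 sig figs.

−437 kJ/mol

E°cell = −0.143 − (−2.366) = +2.223 V; the balanced reaction transfers n = 2 electrons.
Q = [Mg²⁺(aq)] / [Sn²⁺(aq)] = 0.0348, so log Q = −1.459 and E = +2.223 − (0.0592/2)(−1.459) = +2.2662 V.
ΔG = −nFE = −(2)(96500)(+2.2662) J/mol = −437 kJ/mol.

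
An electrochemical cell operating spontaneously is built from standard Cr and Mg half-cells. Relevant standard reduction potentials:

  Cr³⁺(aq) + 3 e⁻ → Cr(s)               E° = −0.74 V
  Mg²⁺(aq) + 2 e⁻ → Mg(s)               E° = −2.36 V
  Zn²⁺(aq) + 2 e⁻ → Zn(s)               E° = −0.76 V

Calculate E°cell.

+1.62 V

The Cr³⁺/Cr couple has the higher E°, so Cr ion is reduced (cathode) and Mg is oxidized (anode).
E°cell = E°(cathode) − E°(anode) = −0.74 − (−2.36) = +1.62 V.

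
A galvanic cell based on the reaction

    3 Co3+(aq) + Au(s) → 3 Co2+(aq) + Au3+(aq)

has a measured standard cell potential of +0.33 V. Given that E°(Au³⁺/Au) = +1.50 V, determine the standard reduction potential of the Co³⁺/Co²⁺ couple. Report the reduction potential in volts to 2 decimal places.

In the reaction as written the Co³⁺/Co²⁺ couple is reduced (cathode) and Au³⁺/Au is oxidized (anode), so E°cell = E°(Co³⁺/Co²⁺) − E°(Au³⁺/Au).
E°(Co³⁺/Co²⁺) = E°cell + E°(anode) = +0.33 + (+1.50) = +1.83 V.

+1.83 V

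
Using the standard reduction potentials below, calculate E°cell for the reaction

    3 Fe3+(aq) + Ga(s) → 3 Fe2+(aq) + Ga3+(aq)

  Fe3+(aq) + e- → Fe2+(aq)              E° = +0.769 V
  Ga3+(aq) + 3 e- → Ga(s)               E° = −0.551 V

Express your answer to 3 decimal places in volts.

+1.320 V

Fe3+(aq) gains electrons, so the Fe³⁺/Fe²⁺ couple is the cathode; the Ga³⁺/Ga couple is the anode.
E°cell = E°(cathode) − E°(anode) = +0.769 − (−0.551) = +1.320 V.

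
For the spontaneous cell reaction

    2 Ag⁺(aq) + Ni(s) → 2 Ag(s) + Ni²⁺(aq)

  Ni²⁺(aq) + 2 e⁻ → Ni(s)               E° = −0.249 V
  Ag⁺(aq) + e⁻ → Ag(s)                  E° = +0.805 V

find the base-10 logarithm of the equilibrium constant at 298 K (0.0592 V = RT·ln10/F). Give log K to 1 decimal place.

log K = 35.6

The Ag⁺/Ag couple is reduced (cathode); E°cell = +0.805 − (−0.249) = +1.054 V with n = 2.
At equilibrium E = 0, so log K = nE°cell / 0.0592 = (2)(+1.054) / 0.0592 = 35.6.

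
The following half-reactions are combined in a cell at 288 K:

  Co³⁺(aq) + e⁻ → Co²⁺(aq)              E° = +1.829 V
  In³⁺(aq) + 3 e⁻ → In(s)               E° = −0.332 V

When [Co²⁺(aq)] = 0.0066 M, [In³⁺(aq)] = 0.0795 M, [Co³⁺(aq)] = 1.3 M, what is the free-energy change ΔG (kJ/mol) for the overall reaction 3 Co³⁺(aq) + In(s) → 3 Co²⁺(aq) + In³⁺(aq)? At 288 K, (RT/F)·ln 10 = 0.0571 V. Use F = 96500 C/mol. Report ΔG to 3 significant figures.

−670 kJ/mol

The standard cell potential is +1.829 − (−0.332) = +2.161 V, with n = 3 electrons in the balanced equation.
Q = ([Co²⁺(aq)]^3·[In³⁺(aq)]) / [Co³⁺(aq)]^3 = 1.04×10^−8, so log Q = −7.983 and E = +2.161 − (0.0571/3)(−7.983) = +2.3129 V.
Then ΔG = −nFE = −3 × 96500 × +2.3129 J/mol = −670 kJ/mol.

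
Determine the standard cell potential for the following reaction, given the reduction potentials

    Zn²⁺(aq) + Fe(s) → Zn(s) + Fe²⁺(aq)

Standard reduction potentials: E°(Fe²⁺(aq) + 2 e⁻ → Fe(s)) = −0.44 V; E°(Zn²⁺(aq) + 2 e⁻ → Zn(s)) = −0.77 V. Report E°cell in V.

In the reaction as written, Zn²⁺(aq) is reduced (cathode) and Fe²⁺(aq) is produced by oxidation at the anode.
E°cell = E°(cathode) − E°(anode) = −0.77 − (−0.44) = −0.33 V.

−0.33 V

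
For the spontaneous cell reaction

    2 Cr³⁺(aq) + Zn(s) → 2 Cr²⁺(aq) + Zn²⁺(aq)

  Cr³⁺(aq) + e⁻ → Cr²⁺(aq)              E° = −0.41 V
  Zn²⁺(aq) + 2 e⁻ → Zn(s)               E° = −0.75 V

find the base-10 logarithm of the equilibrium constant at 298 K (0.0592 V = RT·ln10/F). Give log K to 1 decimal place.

The Cr³⁺/Cr²⁺ couple is reduced (cathode); E°cell = −0.41 − (−0.75) = +0.34 V with n = 2.
At equilibrium E = 0, so log K = nE°cell / 0.0592 = (2)(+0.34) / 0.0592 = 11.5.

log K = 11.5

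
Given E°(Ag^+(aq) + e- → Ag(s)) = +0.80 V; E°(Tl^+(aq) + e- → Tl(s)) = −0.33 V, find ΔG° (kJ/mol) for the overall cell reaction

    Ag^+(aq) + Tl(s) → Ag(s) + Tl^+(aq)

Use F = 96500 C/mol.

−109 kJ/mol

In the reaction as written Ag^+(aq) is reduced, so the Ag⁺/Ag couple is the cathode and Tl⁺/Tl is the anode.
E°cell = +0.80 − (−0.33) = +1.13 V; balancing electrons gives n = 1.
ΔG° = −nFE°cell = −(1)(96500)(+1.13) J/mol = −109 kJ/mol.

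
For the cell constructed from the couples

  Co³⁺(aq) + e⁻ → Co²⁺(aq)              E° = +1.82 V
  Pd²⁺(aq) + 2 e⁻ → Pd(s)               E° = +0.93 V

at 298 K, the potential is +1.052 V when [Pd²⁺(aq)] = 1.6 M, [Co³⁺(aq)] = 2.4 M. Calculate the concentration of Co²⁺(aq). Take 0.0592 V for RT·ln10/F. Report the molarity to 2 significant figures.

The Co³⁺/Co²⁺ couple has the larger reduction potential, so it is the cathode: E°cell = +1.82 − (+0.93) = +0.89 V and n = 2.
Since E = E° − (0.0592/n)·log Q, log Q = n(E° − E)/0.0592 = −5.473.
For 2 Co³⁺(aq) + Pd(s) → 2 Co²⁺(aq) + Pd²⁺(aq), the reaction quotient is Q = ([Co²⁺(aq)]^2·[Pd²⁺(aq)]) / [Co³⁺(aq)]^2.
Substituting the known concentrations and solving, log [Co²⁺(aq)] = −2.458 and [Co²⁺(aq)] = 0.0035 M.

0.0035 M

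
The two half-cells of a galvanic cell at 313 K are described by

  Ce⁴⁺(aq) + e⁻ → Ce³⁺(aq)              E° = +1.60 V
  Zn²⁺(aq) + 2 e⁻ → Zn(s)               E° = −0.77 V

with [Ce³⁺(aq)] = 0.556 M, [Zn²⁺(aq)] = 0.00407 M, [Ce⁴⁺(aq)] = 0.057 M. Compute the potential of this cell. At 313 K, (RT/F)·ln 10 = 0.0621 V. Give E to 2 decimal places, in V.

The Ce⁴⁺/Ce³⁺ couple has the more positive E°, so it is the cathode; Zn²⁺/Zn is the anode.
E°cell = +1.60 − (−0.77) = +2.37 V, with n = 2 electrons transferred.
The balanced reaction is 2 Ce⁴⁺(aq) + Zn(s) → 2 Ce³⁺(aq) + Zn²⁺(aq), so Q = ([Ce³⁺(aq)]^2·[Zn²⁺(aq)]) / [Ce⁴⁺(aq)]^2 = 0.387 and log Q = −0.412.
By the Nernst equation, E = +2.37 − (0.0621/2)·(−0.412) = +2.38 V.

+2.38 V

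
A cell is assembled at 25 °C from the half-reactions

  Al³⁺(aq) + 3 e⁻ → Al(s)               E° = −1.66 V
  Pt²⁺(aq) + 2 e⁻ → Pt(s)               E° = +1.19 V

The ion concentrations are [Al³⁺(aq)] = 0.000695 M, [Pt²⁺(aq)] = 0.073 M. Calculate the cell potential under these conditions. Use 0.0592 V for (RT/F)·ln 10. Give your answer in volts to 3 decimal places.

Pt²⁺/Pt is reduced (cathode, E° = +1.19 V) and Al³⁺/Al is oxidized (anode).
The standard potential is +1.19 − (−1.66) = +2.85 V and the balanced reaction transfers n = 6 electrons.
The balanced reaction is 3 Pt²⁺(aq) + 2 Al(s) → 3 Pt(s) + 2 Al³⁺(aq), so Q = [Al³⁺(aq)]^2 / [Pt²⁺(aq)]^3 = 0.00124 and log Q = −2.906.
E = E° − (0.0592/n)·log Q = +2.85 − (0.0592/6)(−2.906) = +2.879 V.

+2.879 V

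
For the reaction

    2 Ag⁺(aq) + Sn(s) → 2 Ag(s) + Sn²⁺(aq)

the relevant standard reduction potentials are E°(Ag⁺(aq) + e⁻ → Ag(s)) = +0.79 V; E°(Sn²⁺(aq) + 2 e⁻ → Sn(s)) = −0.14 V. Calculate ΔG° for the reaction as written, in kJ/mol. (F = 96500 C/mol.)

−179 kJ/mol

In the reaction as written Ag⁺(aq) is reduced, so the Ag⁺/Ag couple is the cathode and Sn²⁺/Sn is the anode.
E°cell = +0.79 − (−0.14) = +0.93 V; balancing electrons gives n = 2.
ΔG° = −nFE°cell = −(2)(96500)(+0.93) J/mol = −179 kJ/mol.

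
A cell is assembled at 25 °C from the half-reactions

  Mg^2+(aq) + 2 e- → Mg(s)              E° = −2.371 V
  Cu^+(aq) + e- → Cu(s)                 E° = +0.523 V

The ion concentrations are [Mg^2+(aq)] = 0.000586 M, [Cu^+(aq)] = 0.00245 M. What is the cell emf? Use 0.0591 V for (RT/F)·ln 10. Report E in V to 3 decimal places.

The Cu⁺/Cu couple has the more positive E°, so it is the cathode; Mg²⁺/Mg is the anode.
E°cell = +0.523 − (−2.371) = +2.894 V, with n = 2 electrons transferred.
For the overall reaction 2 Cu^+(aq) + Mg(s) → 2 Cu(s) + Mg^2+(aq), Q = [Mg^2+(aq)] / [Cu^+(aq)]^2 = 97.6, giving log Q = 1.990.
E = E° − (0.0591/n)·log Q = +2.894 − (0.0591/2)(1.990) = +2.835 V.

+2.835 V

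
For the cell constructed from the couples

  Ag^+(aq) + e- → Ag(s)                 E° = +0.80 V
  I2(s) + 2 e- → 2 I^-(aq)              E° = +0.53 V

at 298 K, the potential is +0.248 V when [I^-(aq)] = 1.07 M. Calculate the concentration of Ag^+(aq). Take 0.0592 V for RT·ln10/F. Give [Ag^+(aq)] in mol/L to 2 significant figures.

With Ag⁺/Ag at the cathode and I₂/I⁻ at the anode, E°cell = +0.80 − (+0.53) = +0.27 V (n = 2).
From the Nernst equation, log Q = n(E° − E)/0.0592 = 2·(+0.27 − (+0.248))/0.0592 = 0.743.
The balanced reaction is 2 Ag^+(aq) + 2 I^-(aq) → 2 Ag(s) + I2(s), so Q = 1 / ([Ag^+(aq)]^2·[I^-(aq)]^2).
Solving for the unknown gives log [Ag^+(aq)] = −0.401, so [Ag^+(aq)] ≈ 0.40 M.

0.40 M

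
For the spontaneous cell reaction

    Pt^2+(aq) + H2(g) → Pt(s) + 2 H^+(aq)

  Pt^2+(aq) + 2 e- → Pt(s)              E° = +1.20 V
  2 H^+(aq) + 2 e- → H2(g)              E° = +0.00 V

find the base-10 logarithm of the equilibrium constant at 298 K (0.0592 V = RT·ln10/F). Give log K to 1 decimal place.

The Pt²⁺/Pt couple is reduced (cathode); E°cell = +1.20 − (+0.00) = +1.20 V with n = 2.
At equilibrium E = 0, so log K = nE°cell / 0.0592 = (2)(+1.20) / 0.0592 = 40.5.

log K = 40.5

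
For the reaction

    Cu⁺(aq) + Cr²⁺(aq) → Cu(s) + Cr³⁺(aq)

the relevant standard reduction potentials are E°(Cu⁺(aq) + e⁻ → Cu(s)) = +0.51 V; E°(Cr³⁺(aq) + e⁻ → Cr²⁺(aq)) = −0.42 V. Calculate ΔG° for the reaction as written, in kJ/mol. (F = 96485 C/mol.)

−89.7 kJ/mol

In the reaction as written Cu⁺(aq) is reduced, so the Cu⁺/Cu couple is the cathode and Cr³⁺/Cr²⁺ is the anode.
E°cell = +0.51 − (−0.42) = +0.93 V; balancing electrons gives n = 1.
ΔG° = −nFE°cell = −(1)(96485)(+0.93) J/mol = −89.7 kJ/mol.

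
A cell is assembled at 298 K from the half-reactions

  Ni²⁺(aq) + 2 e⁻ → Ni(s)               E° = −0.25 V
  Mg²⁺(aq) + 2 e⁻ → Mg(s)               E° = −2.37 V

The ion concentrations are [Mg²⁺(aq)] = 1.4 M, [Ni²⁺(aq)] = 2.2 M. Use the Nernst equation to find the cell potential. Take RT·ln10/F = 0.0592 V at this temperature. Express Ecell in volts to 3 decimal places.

+2.126 V

The Ni²⁺/Ni couple has the more positive E°, so it is the cathode; Mg²⁺/Mg is the anode.
The standard potential is −0.25 − (−2.37) = +2.12 V and the balanced reaction transfers n = 2 electrons.
For the overall reaction Ni²⁺(aq) + Mg(s) → Ni(s) + Mg²⁺(aq), Q = [Mg²⁺(aq)] / [Ni²⁺(aq)] = 0.636, giving log Q = −0.196.
E = E° − (0.0592/n)·log Q = +2.12 − (0.0592/2)(−0.196) = +2.126 V.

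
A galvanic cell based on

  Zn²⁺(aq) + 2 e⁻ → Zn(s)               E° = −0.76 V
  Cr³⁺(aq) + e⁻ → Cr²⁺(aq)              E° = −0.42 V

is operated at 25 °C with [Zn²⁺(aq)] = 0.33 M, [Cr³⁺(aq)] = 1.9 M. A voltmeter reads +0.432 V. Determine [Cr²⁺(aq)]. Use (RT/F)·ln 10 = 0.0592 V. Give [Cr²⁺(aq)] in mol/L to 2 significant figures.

Cr³⁺/Cr²⁺ is the cathode (higher E°); E°cell = −0.42 − (−0.76) = +0.34 V with n = 2.
From the Nernst equation, log Q = n(E° − E)/0.0592 = 2·(+0.34 − (+0.432))/0.0592 = −3.108.
Balancing electrons gives 2 Cr³⁺(aq) + Zn(s) → 2 Cr²⁺(aq) + Zn²⁺(aq); thus Q = ([Cr²⁺(aq)]^2·[Zn²⁺(aq)]) / [Cr³⁺(aq)]^2.
Substituting the known concentrations and solving, log [Cr²⁺(aq)] = −1.035 and [Cr²⁺(aq)] = 0.092 M.

0.092 M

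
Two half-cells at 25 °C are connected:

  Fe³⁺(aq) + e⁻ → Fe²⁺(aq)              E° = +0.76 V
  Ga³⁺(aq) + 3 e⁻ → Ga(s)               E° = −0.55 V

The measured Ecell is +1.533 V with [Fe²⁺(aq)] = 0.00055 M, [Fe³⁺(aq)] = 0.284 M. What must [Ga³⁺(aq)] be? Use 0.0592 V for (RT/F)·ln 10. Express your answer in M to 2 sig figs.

With Fe³⁺/Fe²⁺ at the cathode and Ga³⁺/Ga at the anode, E°cell = +0.76 − (−0.55) = +1.31 V (n = 3).
Rearranging E = E° − (0.0592/n)·log Q gives log Q = 3(+1.31 − (+1.533))/0.0592 = −11.301.
Balancing electrons gives 3 Fe³⁺(aq) + Ga(s) → 3 Fe²⁺(aq) + Ga³⁺(aq); thus Q = ([Fe²⁺(aq)]^3·[Ga³⁺(aq)]) / [Fe³⁺(aq)]^3.
Solving for the unknown gives log [Ga³⁺(aq)] = −3.162, so [Ga³⁺(aq)] ≈ 0.00069 M.

0.00069 M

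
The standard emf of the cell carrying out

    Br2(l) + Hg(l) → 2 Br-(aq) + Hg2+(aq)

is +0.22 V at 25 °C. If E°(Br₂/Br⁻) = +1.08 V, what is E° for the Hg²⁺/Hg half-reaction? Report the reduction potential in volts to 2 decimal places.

+0.86 V

In the reaction as written the Br₂/Br⁻ couple is reduced (cathode) and Hg²⁺/Hg is oxidized (anode), so E°cell = E°(Br₂/Br⁻) − E°(Hg²⁺/Hg).
E°(Hg²⁺/Hg) = E°(cathode) − E°cell = +1.08 − (+0.22) = +0.86 V.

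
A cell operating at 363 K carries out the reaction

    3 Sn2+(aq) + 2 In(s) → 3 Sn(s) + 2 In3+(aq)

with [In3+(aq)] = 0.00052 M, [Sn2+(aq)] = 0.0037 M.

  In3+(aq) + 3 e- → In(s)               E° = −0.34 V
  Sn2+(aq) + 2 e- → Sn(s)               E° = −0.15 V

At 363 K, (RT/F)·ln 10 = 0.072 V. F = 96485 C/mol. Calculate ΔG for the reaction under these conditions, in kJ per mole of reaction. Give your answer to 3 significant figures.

The standard cell potential is −0.15 − (−0.34) = +0.19 V, with n = 6 electrons in the balanced equation.
Here Q = [In3+(aq)]^2 / [Sn2+(aq)]^3 = 5.34 (log Q = 0.727), giving E = +0.19 − (0.072/6)·(0.727) = +0.1813 V.
Finally ΔG = −nFE = −(6)(96485 C/mol)(+0.1813 V) = −105 kJ/mol.

−105 kJ/mol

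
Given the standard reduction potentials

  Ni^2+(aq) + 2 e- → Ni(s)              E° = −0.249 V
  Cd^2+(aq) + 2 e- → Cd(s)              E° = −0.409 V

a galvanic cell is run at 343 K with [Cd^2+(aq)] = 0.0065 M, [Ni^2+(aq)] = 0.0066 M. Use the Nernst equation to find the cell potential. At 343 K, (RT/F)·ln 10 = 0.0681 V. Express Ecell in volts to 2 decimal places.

+0.16 V

Since E°(Ni²⁺/Ni) > E°(Cd²⁺/Cd), Ni²⁺/Ni serves as the cathode.
E°cell = −0.249 − (−0.409) = +0.160 V, with n = 2 electrons transferred.
Balancing gives Ni^2+(aq) + Cd(s) → Ni(s) + Cd^2+(aq); hence Q = [Cd^2+(aq)] / [Ni^2+(aq)] = 0.985 (log Q = −0.007).
By the Nernst equation, E = +0.160 − (0.0681/2)·(−0.007) = +0.16 V.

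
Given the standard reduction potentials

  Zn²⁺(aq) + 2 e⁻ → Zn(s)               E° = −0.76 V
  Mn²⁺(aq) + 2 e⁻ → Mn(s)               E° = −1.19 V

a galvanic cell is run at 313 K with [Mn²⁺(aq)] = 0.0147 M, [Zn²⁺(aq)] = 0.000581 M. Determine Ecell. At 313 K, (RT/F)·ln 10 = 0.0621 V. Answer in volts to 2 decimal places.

+0.39 V

The Zn²⁺/Zn couple has the more positive E°, so it is the cathode; Mn²⁺/Mn is the anode.
The standard potential is −0.76 − (−1.19) = +0.43 V and the balanced reaction transfers n = 2 electrons.
Balancing gives Zn²⁺(aq) + Mn(s) → Zn(s) + Mn²⁺(aq); hence Q = [Mn²⁺(aq)] / [Zn²⁺(aq)] = 25.3 (log Q = 1.403).
Applying E = E° − (RT ln10/nF)·log Q gives +0.43 − (0.0621/2)(1.403) = +0.39 V.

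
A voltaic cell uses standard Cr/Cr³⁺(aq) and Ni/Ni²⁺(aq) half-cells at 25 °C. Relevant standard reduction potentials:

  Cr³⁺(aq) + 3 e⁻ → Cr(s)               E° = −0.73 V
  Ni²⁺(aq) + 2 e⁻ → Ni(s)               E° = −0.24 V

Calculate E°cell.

+0.49 V

Of the two couples in this cell, the one with the more positive reduction potential is reduced at the cathode: here that is Ni²⁺/Ni (−0.24 V); Cr³⁺/Cr (−0.73 V) is the anode.
E°cell = E°(cathode) − E°(anode) = −0.24 − (−0.73) = +0.49 V.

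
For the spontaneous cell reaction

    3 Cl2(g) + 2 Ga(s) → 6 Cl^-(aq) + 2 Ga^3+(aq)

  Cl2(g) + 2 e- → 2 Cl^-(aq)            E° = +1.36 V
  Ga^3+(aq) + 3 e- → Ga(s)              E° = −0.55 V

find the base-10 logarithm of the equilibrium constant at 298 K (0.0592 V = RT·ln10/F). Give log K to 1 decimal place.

The Cl₂/Cl⁻ couple is reduced (cathode); E°cell = +1.36 − (−0.55) = +1.91 V with n = 6.
At equilibrium E = 0, so log K = nE°cell / 0.0592 = (6)(+1.91) / 0.0592 = 193.6.

log K = 193.6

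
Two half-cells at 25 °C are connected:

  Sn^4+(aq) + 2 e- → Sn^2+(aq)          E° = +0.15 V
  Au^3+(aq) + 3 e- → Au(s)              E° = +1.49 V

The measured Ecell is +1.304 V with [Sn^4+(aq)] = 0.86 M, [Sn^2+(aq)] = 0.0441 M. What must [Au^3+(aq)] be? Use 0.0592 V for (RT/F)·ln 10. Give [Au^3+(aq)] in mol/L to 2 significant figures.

1.3 M

With Au³⁺/Au at the cathode and Sn⁴⁺/Sn²⁺ at the anode, E°cell = +1.49 − (+0.15) = +1.34 V (n = 6).
Rearranging E = E° − (0.0592/n)·log Q gives log Q = 6(+1.34 − (+1.304))/0.0592 = 3.649.
The balanced reaction is 2 Au^3+(aq) + 3 Sn^2+(aq) → 2 Au(s) + 3 Sn^4+(aq), so Q = [Sn^4+(aq)]^3 / ([Au^3+(aq)]^2·[Sn^2+(aq)]^3).
Isolating [Au^3+(aq)] in Q = 10^{3.649} yields log [Au^3+(aq)] = 0.111, i.e. 1.3 M.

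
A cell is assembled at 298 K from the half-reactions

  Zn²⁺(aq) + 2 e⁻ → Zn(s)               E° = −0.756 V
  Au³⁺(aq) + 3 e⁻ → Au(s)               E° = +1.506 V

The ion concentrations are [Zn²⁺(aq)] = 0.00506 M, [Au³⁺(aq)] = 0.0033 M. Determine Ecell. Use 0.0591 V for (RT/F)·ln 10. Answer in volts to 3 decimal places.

Since E°(Au³⁺/Au) > E°(Zn²⁺/Zn), Au³⁺/Au serves as the cathode.
The standard potential is +1.506 − (−0.756) = +2.262 V and the balanced reaction transfers n = 6 electrons.
Balancing gives 2 Au³⁺(aq) + 3 Zn(s) → 2 Au(s) + 3 Zn²⁺(aq); hence Q = [Zn²⁺(aq)]^3 / [Au³⁺(aq)]^2 = 0.0119 (log Q = −1.925).
E = E° − (0.0591/n)·log Q = +2.262 − (0.0591/6)(−1.925) = +2.281 V.

+2.281 V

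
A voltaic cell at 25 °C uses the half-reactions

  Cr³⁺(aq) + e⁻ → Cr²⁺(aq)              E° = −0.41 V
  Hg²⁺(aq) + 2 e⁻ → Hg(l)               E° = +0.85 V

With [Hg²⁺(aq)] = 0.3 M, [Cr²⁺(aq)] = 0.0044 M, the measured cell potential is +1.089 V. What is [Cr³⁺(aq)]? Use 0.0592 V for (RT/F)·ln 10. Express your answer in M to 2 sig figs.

Hg²⁺/Hg is the cathode (higher E°); E°cell = +0.85 − (−0.41) = +1.26 V with n = 2.
From the Nernst equation, log Q = n(E° − E)/0.0592 = 2·(+1.26 − (+1.089))/0.0592 = 5.777.
Balancing electrons gives Hg²⁺(aq) + 2 Cr²⁺(aq) → Hg(l) + 2 Cr³⁺(aq); thus Q = [Cr³⁺(aq)]^2 / ([Hg²⁺(aq)]·[Cr²⁺(aq)]^2).
Substituting the known concentrations and solving, log [Cr³⁺(aq)] = 0.271 and [Cr³⁺(aq)] = 1.9 M.

1.9 M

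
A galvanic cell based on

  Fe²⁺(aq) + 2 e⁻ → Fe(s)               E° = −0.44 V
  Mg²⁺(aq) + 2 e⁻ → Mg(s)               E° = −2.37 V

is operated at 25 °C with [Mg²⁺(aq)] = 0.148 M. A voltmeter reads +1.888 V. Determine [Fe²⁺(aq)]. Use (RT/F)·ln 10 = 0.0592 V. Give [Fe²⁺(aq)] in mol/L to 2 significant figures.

0.0056 M

Fe²⁺/Fe is the cathode (higher E°); E°cell = −0.44 − (−2.37) = +1.93 V with n = 2.
Since E = E° − (0.0592/n)·log Q, log Q = n(E° − E)/0.0592 = 1.419.
Balancing electrons gives Fe²⁺(aq) + Mg(s) → Fe(s) + Mg²⁺(aq); thus Q = [Mg²⁺(aq)] / [Fe²⁺(aq)].
Isolating [Fe²⁺(aq)] in Q = 10^{1.419} yields log [Fe²⁺(aq)] = −2.249, i.e. 0.0056 M.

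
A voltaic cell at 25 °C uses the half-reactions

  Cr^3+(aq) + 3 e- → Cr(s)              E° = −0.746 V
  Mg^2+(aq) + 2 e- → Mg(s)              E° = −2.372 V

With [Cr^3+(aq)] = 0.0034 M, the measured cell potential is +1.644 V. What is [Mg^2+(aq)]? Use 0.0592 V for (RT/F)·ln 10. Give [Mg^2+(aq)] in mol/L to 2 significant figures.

0.0056 M

With Cr³⁺/Cr at the cathode and Mg²⁺/Mg at the anode, E°cell = −0.746 − (−2.372) = +1.626 V (n = 6).
From the Nernst equation, log Q = n(E° − E)/0.0592 = 6·(+1.626 − (+1.644))/0.0592 = −1.824.
For 2 Cr^3+(aq) + 3 Mg(s) → 2 Cr(s) + 3 Mg^2+(aq), the reaction quotient is Q = [Mg^2+(aq)]^3 / [Cr^3+(aq)]^2.
Substituting the known concentrations and solving, log [Mg^2+(aq)] = −2.254 and [Mg^2+(aq)] = 0.0056 M.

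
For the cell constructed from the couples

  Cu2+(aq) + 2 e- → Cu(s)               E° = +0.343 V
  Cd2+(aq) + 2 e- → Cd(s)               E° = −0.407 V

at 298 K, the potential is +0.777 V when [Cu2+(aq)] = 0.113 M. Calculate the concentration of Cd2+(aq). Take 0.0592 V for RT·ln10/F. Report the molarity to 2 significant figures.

With Cu²⁺/Cu at the cathode and Cd²⁺/Cd at the anode, E°cell = +0.343 − (−0.407) = +0.750 V (n = 2).
From the Nernst equation, log Q = n(E° − E)/0.0592 = 2·(+0.750 − (+0.777))/0.0592 = −0.912.
The balanced reaction is Cu2+(aq) + Cd(s) → Cu(s) + Cd2+(aq), so Q = [Cd2+(aq)] / [Cu2+(aq)].
Isolating [Cd2+(aq)] in Q = 10^{−0.912} yields log [Cd2+(aq)] = −1.859, i.e. 0.014 M.

0.014 M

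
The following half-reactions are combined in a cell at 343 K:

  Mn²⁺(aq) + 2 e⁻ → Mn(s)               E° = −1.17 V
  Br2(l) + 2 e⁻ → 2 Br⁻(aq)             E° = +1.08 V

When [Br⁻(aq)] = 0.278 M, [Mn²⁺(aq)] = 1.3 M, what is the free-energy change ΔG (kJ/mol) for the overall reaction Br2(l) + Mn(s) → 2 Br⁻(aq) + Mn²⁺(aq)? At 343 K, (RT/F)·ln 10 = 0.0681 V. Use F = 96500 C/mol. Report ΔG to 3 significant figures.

The standard cell potential is +1.08 − (−1.17) = +2.25 V, with n = 2 electrons in the balanced equation.
The reaction quotient is [Br⁻(aq)]^2·[Mn²⁺(aq)] = 0.1; by Nernst, E = +2.25 − (0.0681/2)(−0.998) = +2.2840 V.
ΔG = −nFE = −(2)(96500)(+2.2840) J/mol = −441 kJ/mol.

−441 kJ/mol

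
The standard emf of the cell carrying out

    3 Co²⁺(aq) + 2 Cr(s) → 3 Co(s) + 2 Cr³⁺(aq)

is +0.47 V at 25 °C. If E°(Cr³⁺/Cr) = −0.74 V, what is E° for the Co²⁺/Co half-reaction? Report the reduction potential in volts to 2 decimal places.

In the reaction as written the Co²⁺/Co couple is reduced (cathode) and Cr³⁺/Cr is oxidized (anode), so E°cell = E°(Co²⁺/Co) − E°(Cr³⁺/Cr).
E°(Co²⁺/Co) = E°cell + E°(anode) = +0.47 + (−0.74) = −0.27 V.

−0.27 V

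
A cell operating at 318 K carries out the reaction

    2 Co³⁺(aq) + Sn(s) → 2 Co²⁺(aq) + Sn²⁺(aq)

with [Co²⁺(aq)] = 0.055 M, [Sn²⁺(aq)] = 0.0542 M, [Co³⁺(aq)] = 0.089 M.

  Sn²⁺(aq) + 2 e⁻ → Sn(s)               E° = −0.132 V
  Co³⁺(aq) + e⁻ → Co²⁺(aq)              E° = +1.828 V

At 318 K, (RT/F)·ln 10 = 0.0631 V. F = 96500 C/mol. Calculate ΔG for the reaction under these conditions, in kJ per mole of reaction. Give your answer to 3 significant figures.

The standard cell potential is +1.828 − (−0.132) = +1.960 V, with n = 2 electrons in the balanced equation.
The reaction quotient is ([Co²⁺(aq)]^2·[Sn²⁺(aq)]) / [Co³⁺(aq)]^2 = 0.0207; by Nernst, E = +1.960 − (0.0631/2)(−1.684) = +2.0131 V.
ΔG = −nFE = −(2)(96500)(+2.0131) J/mol = −389 kJ/mol.

−389 kJ/mol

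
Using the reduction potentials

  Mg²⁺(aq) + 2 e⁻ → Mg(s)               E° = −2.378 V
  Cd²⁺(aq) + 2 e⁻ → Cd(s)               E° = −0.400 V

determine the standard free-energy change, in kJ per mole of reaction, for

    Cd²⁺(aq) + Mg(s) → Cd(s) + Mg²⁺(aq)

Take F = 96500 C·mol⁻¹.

In the reaction as written Cd²⁺(aq) is reduced, so the Cd²⁺/Cd couple is the cathode and Mg²⁺/Mg is the anode.
E°cell = −0.400 − (−2.378) = +1.978 V; balancing electrons gives n = 2.
ΔG° = −nFE°cell = −(2)(96500)(+1.978) J/mol = −382 kJ/mol.

−382 kJ/mol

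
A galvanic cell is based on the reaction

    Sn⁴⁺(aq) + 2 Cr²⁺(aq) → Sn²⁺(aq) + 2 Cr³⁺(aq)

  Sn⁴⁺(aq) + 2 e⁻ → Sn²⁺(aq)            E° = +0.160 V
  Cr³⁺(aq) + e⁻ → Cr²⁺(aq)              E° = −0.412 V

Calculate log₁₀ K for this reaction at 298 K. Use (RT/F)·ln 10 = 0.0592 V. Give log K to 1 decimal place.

The Sn⁴⁺/Sn²⁺ couple is reduced (cathode); E°cell = +0.160 − (−0.412) = +0.572 V with n = 2.
At equilibrium E = 0, so log K = nE°cell / 0.0592 = (2)(+0.572) / 0.0592 = 19.3.

log K = 19.3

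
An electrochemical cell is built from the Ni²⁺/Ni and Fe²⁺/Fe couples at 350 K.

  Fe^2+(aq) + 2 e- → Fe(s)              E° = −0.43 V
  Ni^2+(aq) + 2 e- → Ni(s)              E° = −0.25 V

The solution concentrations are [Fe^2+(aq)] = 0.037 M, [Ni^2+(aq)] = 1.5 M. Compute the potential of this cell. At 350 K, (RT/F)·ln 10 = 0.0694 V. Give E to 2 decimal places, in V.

Ni²⁺/Ni is reduced (cathode, E° = −0.25 V) and Fe²⁺/Fe is oxidized (anode).
The standard potential is −0.25 − (−0.43) = +0.18 V and the balanced reaction transfers n = 2 electrons.
For the overall reaction Ni^2+(aq) + Fe(s) → Ni(s) + Fe^2+(aq), Q = [Fe^2+(aq)] / [Ni^2+(aq)] = 0.0247, giving log Q = −1.608.
Applying E = E° − (RT ln10/nF)·log Q gives +0.18 − (0.0694/2)(−1.608) = +0.24 V.

+0.24 V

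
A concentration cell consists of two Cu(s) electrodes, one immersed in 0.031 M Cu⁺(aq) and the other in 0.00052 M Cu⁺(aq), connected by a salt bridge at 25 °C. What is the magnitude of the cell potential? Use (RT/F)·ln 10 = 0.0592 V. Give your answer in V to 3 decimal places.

0.105 V

For a concentration cell E°cell = 0, since both electrodes use the same couple.
The compartment with the higher Cu⁺(aq) concentration (0.031 M) acts as the cathode; ions are reduced there and produced at the dilute (0.00052 M) anode.
With n = 1, Ecell = −(0.0592/1)·log([dilute]/[conc]) = −(0.0592/1)·log(0.00052/0.031) = +0.105 V.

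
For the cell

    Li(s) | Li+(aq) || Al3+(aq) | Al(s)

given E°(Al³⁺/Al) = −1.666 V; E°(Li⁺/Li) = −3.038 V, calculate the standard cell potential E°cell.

By convention the left-hand electrode in cell notation is the anode (oxidation) and the right-hand electrode is the cathode (reduction).
E°cell = E°(right) − E°(left) = −1.666 − (−3.038) = +1.372 V.

+1.372 V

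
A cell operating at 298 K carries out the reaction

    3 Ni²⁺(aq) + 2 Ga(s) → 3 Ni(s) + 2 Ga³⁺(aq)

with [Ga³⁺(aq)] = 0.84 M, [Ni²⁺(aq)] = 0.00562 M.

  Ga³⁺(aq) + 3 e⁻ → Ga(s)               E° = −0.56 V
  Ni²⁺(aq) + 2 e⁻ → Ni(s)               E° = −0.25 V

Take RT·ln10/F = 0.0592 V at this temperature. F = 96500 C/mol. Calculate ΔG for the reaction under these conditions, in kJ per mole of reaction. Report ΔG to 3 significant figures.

With Ni²⁺/Ni reduced at the cathode, E°cell = −0.25 − (−0.56) = +0.31 V and n = 6.
Here Q = [Ga³⁺(aq)]^2 / [Ni²⁺(aq)]^3 = 3.98×10^6 (log Q = 6.599), giving E = +0.31 − (0.0592/6)·(6.599) = +0.2449 V.
ΔG = −nFE = −(6)(96500)(+0.2449) J/mol = −142 kJ/mol.

−142 kJ/mol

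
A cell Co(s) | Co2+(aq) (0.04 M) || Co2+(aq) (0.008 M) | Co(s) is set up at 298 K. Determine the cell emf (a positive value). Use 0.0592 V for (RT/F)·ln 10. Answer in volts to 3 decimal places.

0.021 V

For a concentration cell E°cell = 0, since both electrodes use the same couple.
The compartment with the higher Co2+(aq) concentration (0.04 M) acts as the cathode; ions are reduced there and produced at the dilute (0.008 M) anode.
With n = 2, Ecell = −(0.0592/2)·log([dilute]/[conc]) = −(0.0592/2)·log(0.008/0.04) = +0.021 V.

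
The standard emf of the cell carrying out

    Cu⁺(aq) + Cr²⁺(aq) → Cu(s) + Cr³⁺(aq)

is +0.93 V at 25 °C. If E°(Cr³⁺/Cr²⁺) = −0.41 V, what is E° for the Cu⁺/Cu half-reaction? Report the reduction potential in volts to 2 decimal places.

In the reaction as written the Cu⁺/Cu couple is reduced (cathode) and Cr³⁺/Cr²⁺ is oxidized (anode), so E°cell = E°(Cu⁺/Cu) − E°(Cr³⁺/Cr²⁺).
E°(Cu⁺/Cu) = E°cell + E°(anode) = +0.93 + (−0.41) = +0.52 V.

+0.52 V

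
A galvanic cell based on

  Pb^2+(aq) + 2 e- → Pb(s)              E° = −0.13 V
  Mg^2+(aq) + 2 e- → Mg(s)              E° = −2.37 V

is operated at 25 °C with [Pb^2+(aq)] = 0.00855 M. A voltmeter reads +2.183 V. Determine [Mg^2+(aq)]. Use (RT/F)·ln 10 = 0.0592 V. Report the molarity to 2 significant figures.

Pb²⁺/Pb is the cathode (higher E°); E°cell = −0.13 − (−2.37) = +2.24 V with n = 2.
Since E = E° − (0.0592/n)·log Q, log Q = n(E° − E)/0.0592 = 1.926.
Balancing electrons gives Pb^2+(aq) + Mg(s) → Pb(s) + Mg^2+(aq); thus Q = [Mg^2+(aq)] / [Pb^2+(aq)].
Substituting the known concentrations and solving, log [Mg^2+(aq)] = −0.142 and [Mg^2+(aq)] = 0.72 M.

0.72 M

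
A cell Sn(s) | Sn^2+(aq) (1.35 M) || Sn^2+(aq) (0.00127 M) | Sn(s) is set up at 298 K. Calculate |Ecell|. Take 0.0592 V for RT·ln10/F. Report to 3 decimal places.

For a concentration cell E°cell = 0, since both electrodes use the same couple.
The compartment with the higher Sn^2+(aq) concentration (1.35 M) acts as the cathode; ions are reduced there and produced at the dilute (0.00127 M) anode.
With n = 2, Ecell = −(0.0592/2)·log([dilute]/[conc]) = −(0.0592/2)·log(0.00127/1.35) = +0.090 V.

0.090 V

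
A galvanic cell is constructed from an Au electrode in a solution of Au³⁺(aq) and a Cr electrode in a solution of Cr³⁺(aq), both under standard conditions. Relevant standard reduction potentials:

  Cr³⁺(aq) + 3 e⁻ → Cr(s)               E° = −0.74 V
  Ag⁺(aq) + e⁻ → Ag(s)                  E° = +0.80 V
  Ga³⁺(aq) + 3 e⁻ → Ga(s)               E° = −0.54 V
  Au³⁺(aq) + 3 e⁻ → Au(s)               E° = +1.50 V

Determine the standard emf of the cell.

The Au³⁺/Au couple has the higher E°, so Au ion is reduced (cathode) and Cr is oxidized (anode).
E°cell = E°(cathode) − E°(anode) = +1.50 − (−0.74) = +2.24 V.

+2.24 V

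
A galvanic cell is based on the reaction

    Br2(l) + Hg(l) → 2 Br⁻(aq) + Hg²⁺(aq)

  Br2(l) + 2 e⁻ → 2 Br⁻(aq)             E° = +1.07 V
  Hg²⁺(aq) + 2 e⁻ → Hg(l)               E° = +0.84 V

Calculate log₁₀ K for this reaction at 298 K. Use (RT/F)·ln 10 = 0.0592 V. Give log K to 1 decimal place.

log K = 7.8

The Br₂/Br⁻ couple is reduced (cathode); E°cell = +1.07 − (+0.84) = +0.23 V with n = 2.
At equilibrium E = 0, so log K = nE°cell / 0.0592 = (2)(+0.23) / 0.0592 = 7.8.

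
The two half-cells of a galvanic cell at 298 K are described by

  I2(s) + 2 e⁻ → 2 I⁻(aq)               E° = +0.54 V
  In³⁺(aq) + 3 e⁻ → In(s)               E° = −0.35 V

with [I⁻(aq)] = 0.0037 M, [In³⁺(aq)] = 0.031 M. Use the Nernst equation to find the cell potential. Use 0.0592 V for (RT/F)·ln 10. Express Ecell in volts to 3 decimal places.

The I₂/I⁻ couple has the more positive E°, so it is the cathode; In³⁺/In is the anode.
E°cell = E°cat − E°an = +0.54 − (−0.35) = +0.89 V; n = 6.
Balancing gives 3 I2(s) + 2 In(s) → 6 I⁻(aq) + 2 In³⁺(aq); hence Q = [I⁻(aq)]^6·[In³⁺(aq)]^2 = 2.47×10^−18 (log Q = −17.608).
E = E° − (0.0592/n)·log Q = +0.89 − (0.0592/6)(−17.608) = +1.064 V.

+1.064 V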